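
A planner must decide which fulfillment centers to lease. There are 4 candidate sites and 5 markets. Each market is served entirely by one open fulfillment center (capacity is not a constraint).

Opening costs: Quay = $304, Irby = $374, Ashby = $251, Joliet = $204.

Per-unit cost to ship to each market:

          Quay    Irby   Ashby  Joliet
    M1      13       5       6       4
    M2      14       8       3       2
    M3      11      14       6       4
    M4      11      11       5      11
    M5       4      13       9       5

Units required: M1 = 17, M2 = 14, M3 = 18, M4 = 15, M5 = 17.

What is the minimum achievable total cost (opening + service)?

Minimum total cost: 622

For any fixed open set, each market goes to its cheapest open site; total = fixed + service.
{Joliet}: M1→Joliet 4·17=68, M2→Joliet 2·14=28, M3→Joliet 4·18=72, M4→Joliet 11·15=165, M5→Joliet 5·17=85. Service 418; fixed 204; total 622.
{Ashby}: M1→Ashby 6·17=102, M2→Ashby 3·14=42, M3→Ashby 6·18=108, M4→Ashby 5·15=75, M5→Ashby 9·17=153. Service 480; fixed 251; total 731.
{Ashby, Joliet}: service 328 + fixed 455 = 783
{Quay, Irby, Ashby, Joliet}: service 311 + fixed 1133 = 1444
No other subset beats 622.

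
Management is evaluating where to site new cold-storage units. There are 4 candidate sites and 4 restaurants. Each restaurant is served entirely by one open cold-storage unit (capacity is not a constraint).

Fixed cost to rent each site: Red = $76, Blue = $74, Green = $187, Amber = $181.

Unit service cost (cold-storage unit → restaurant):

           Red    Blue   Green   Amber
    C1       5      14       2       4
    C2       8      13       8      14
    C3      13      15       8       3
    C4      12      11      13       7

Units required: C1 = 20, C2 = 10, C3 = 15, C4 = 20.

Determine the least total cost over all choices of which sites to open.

Minimum total cost: 586

For any fixed open set, each restaurant goes to its cheapest open site; total = fixed + service.
{Amber}: C1→Amber 4·20=80, C2→Amber 14·10=140, C3→Amber 3·15=45, C4→Amber 7·20=140. Service 405; fixed 181; total 586.
{Red, Amber}: service 345 + fixed 257 = 602
{Blue, Amber}: service 395 + fixed 255 = 650
{Red, Blue, Green, Amber}: C1→Green 2·20=40, C2→Red 8·10=80, C3→Amber 3·15=45, C4→Amber 7·20=140. Service 305; fixed 518; total 823.
No other subset beats 586.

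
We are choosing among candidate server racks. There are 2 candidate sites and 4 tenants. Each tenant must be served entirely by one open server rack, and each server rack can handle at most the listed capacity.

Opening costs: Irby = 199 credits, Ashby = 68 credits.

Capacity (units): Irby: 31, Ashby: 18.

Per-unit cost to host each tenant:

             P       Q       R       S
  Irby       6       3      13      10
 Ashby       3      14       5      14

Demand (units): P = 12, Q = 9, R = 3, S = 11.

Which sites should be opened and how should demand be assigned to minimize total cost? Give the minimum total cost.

Minimum total cost: 455

Open {Irby, Ashby}: P→Ashby 3·12=36, Q→Irby 3·9=27, R→Ashby 5·3=15, S→Irby 10·11=110.
Loads: Irby carries 20/31, Ashby carries 15/18. Service 188; fixed 267; total 455.
Next best feasible plan costs 479.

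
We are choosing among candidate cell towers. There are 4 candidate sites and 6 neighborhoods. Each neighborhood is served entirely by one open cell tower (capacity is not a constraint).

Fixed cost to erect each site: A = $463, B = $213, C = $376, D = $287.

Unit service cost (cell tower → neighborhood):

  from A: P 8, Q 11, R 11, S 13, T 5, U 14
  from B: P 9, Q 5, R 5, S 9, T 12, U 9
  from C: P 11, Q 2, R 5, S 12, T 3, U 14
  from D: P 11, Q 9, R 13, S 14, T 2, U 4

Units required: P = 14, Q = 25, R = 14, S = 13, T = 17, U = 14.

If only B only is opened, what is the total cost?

Total cost: 981

Each neighborhood is assigned to its cheapest site among the open ones.
{B}: P→B 9·14=126, Q→B 5·25=125, R→B 5·14=70, S→B 9·13=117, T→B 12·17=204, U→B 9·14=126. Service 768; fixed 213; total 981.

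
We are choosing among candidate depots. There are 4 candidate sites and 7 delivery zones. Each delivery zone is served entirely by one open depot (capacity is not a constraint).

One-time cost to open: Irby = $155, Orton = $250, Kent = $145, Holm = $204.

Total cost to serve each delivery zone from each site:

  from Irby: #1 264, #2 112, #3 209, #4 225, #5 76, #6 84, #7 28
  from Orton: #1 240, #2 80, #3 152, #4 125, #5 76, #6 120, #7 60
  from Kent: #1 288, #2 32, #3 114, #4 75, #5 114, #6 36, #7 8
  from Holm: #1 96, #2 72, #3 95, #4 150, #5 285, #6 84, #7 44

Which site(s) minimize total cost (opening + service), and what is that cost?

Open Kent and Holm; minimum total cost 805.

For any fixed open set, each delivery zone goes to its cheapest open site; total = fixed + service.
{Kent, Holm}: #1→Holm 96, #2→Kent 32, #3→Holm 95, #4→Kent 75, #5→Kent 114, #6→Kent 36, #7→Kent 8. Service 456; fixed 349; total 805.
{Kent}: service 667 + fixed 145 = 812
{Irby, Kent}: #1→Irby 264, #2→Kent 32, #3→Kent 114, #4→Kent 75, #5→Irby 76, #6→Kent 36, #7→Kent 8. Service 605; fixed 300; total 905.
{Irby, Orton, Kent, Holm}: service 418 + fixed 754 = 1172
No other subset beats 805.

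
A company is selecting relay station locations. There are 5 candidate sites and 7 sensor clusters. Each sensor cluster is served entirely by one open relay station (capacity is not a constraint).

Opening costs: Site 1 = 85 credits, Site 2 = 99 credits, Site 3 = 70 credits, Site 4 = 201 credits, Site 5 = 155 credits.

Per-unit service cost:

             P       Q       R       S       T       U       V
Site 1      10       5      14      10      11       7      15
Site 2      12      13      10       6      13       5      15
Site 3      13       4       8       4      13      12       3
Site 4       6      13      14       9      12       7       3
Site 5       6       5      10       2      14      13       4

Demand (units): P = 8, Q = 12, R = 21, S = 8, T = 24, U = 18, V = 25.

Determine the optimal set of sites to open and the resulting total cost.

Open Site 1 and Site 3; minimum total cost 948.

For any fixed open set, each sensor cluster goes to its cheapest open site; total = fixed + service.
{Site 1, Site 3}: P→Site 1 10·8=80, Q→Site 3 4·12=48, R→Site 3 8·21=168, S→Site 3 4·8=32, T→Site 1 11·24=264, U→Site 1 7·18=126, V→Site 3 3·25=75. Service 793; fixed 155; total 948.
{Site 2, Site 3}: service 821 + fixed 169 = 990
{Site 1, Site 2, Site 3}: service 757 + fixed 254 = 1011
{Site 1, Site 2, Site 3, Site 4, Site 5}: P→Site 4 6·8=48, Q→Site 3 4·12=48, R→Site 3 8·21=168, S→Site 5 2·8=16, T→Site 1 11·24=264, U→Site 2 5·18=90, V→Site 3 3·25=75. Service 709; fixed 610; total 1319.
No other subset beats 948.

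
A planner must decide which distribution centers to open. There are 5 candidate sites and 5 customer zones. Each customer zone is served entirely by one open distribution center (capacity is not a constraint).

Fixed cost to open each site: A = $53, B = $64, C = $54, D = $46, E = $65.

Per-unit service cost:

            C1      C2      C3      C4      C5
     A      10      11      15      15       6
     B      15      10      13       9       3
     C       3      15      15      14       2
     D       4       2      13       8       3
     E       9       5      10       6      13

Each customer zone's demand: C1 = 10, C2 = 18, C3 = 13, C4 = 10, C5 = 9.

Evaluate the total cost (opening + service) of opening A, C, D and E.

Each customer zone is assigned to its cheapest site among the open ones.
{A, C, D, E}: C1→C 3·10=30, C2→D 2·18=36, C3→E 10·13=130, C4→E 6·10=60, C5→C 2·9=18. Service 274; fixed 218; total 492.

Total cost: 492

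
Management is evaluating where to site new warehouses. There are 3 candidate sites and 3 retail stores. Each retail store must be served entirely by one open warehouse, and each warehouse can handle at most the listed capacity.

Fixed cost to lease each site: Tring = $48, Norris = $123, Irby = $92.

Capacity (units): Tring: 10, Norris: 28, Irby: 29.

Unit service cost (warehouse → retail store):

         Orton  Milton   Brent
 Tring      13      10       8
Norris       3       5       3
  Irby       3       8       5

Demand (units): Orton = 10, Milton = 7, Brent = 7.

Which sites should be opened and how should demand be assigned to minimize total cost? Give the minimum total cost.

Open {Norris}: Orton→Norris 3·10=30, Milton→Norris 5·7=35, Brent→Norris 3·7=21.
Loads: Norris carries 24/28. Service 86; fixed 123; total 209.
Next best feasible plan costs 213.

Minimum total cost: 209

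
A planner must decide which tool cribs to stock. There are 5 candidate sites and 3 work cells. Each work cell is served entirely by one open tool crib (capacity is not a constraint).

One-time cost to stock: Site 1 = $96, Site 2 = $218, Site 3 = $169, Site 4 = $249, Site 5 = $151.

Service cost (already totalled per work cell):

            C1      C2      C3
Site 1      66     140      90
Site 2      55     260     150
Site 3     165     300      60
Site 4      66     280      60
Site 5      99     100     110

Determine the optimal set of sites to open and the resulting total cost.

For any fixed open set, each work cell goes to its cheapest open site; total = fixed + service.
{Site 1}: C1→Site 1 66, C2→Site 1 140, C3→Site 1 90. Service 296; fixed 96; total 392.
{Site 5}: service 309 + fixed 151 = 460
{Site 1, Site 5}: C1→Site 1 66, C2→Site 5 100, C3→Site 1 90. Service 256; fixed 247; total 503.
{Site 1, Site 2, Site 3, Site 4, Site 5}: C1→Site 2 55, C2→Site 5 100, C3→Site 3 60. Service 215; fixed 883; total 1098.
No other subset beats 392.

Open Site 1 only; minimum total cost 392.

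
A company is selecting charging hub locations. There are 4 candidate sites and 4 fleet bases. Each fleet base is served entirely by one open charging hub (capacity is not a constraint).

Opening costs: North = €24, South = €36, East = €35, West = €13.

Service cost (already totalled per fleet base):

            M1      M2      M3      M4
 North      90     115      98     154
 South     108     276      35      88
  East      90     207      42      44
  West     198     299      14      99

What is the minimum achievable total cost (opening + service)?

Minimum total cost: 335

For any fixed open set, each fleet base goes to its cheapest open site; total = fixed + service.
{North, East, West}: M1→North 90, M2→North 115, M3→West 14, M4→East 44. Service 263; fixed 72; total 335.
{North, East}: M1→North 90, M2→North 115, M3→East 42, M4→East 44. Service 291; fixed 59; total 350.
{North, West}: service 318 + fixed 37 = 355
{North, South, East, West}: service 263 + fixed 108 = 371
No other subset beats 335.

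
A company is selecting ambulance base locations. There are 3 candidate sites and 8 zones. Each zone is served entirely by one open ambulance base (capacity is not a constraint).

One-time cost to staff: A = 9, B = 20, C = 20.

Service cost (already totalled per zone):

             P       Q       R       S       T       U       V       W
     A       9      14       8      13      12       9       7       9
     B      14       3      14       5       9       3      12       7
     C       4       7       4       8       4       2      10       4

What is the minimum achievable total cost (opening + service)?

Minimum total cost: 63

For any fixed open set, each zone goes to its cheapest open site; total = fixed + service.
{C}: P→C 4, Q→C 7, R→C 4, S→C 8, T→C 4, U→C 2, V→C 10, W→C 4. Service 43; fixed 20; total 63.
{A, C}: service 40 + fixed 29 = 69
{B, C}: P→C 4, Q→B 3, R→C 4, S→B 5, T→C 4, U→C 2, V→C 10, W→C 4. Service 36; fixed 40; total 76.
{A, B, C}: service 33 + fixed 49 = 82
(All 7 nonempty subsets were checked; C only is lowest.)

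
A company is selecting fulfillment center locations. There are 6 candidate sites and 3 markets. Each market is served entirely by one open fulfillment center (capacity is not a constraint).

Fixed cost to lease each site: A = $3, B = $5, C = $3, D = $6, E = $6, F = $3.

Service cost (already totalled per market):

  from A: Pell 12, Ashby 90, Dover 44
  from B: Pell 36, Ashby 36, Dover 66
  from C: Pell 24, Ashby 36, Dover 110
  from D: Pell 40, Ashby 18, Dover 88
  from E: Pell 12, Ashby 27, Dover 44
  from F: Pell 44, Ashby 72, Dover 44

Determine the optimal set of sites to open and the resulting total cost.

Open A and D; minimum total cost 83.

For any fixed open set, each market goes to its cheapest open site; total = fixed + service.
{A, D}: Pell→A 12, Ashby→D 18, Dover→A 44. Service 74; fixed 9; total 83.
{A, C, D}: Pell→A 12, Ashby→D 18, Dover→A 44. Service 74; fixed 12; total 86.
{A, D, F}: Pell→A 12, Ashby→D 18, Dover→A 44. Service 74; fixed 12; total 86.
{A, B, C, D, E, F}: service 74 + fixed 26 = 100
No other subset beats 83.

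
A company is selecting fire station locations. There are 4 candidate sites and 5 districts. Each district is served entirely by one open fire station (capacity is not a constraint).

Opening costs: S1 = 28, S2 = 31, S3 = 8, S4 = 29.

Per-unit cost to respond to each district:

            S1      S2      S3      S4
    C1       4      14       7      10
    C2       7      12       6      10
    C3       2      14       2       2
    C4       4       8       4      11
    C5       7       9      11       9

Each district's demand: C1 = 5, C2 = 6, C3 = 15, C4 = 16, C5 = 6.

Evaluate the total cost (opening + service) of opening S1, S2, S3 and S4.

Each district is assigned to its cheapest site among the open ones.
{S1, S2, S3, S4}: C1→S1 4·5=20, C2→S3 6·6=36, C3→S1 2·15=30, C4→S1 4·16=64, C5→S1 7·6=42. Service 192; fixed 96; total 288.

Total cost: 288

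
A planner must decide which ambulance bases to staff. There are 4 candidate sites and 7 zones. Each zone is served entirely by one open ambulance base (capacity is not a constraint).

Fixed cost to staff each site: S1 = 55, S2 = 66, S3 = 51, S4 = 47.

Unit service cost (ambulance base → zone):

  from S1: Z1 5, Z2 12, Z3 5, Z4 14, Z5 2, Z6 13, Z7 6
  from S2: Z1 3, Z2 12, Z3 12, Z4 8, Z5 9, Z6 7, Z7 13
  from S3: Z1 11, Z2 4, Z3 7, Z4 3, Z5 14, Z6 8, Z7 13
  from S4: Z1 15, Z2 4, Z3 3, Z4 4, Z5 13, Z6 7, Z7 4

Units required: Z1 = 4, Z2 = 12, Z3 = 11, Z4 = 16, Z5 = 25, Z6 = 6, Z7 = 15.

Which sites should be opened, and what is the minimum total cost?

For any fixed open set, each zone goes to its cheapest open site; total = fixed + service.
{S1, S4}: Z1→S1 5·4=20, Z2→S4 4·12=48, Z3→S4 3·11=33, Z4→S4 4·16=64, Z5→S1 2·25=50, Z6→S4 7·6=42, Z7→S4 4·15=60. Service 317; fixed 102; total 419.
{S1, S3, S4}: Z1→S1 5·4=20, Z2→S3 4·12=48, Z3→S4 3·11=33, Z4→S3 3·16=48, Z5→S1 2·25=50, Z6→S4 7·6=42, Z7→S4 4·15=60. Service 301; fixed 153; total 454.
{S1, S3}: Z1→S1 5·4=20, Z2→S3 4·12=48, Z3→S1 5·11=55, Z4→S3 3·16=48, Z5→S1 2·25=50, Z6→S3 8·6=48, Z7→S1 6·15=90. Service 359; fixed 106; total 465.
{S1, S2, S3, S4}: Z1→S2 3·4=12, Z2→S3 4·12=48, Z3→S4 3·11=33, Z4→S3 3·16=48, Z5→S1 2·25=50, Z6→S2 7·6=42, Z7→S4 4·15=60. Service 293; fixed 219; total 512.
No other subset beats 419.

Open S1 and S4; minimum total cost 419.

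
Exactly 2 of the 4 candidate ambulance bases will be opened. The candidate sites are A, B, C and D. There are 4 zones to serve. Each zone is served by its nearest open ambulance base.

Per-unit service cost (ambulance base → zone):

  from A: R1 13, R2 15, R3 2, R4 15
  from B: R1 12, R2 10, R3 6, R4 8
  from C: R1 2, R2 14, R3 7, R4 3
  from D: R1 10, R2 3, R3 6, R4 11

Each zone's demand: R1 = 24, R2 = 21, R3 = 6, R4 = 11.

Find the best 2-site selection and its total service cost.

With exactly 2 open, each zone uses its cheapest among the chosen.
{C, D}: R1→C 2·24=48, R2→D 3·21=63, R3→D 6·6=36, R4→C 3·11=33. Service cost 180.
{B, C}: service cost 327
{A, C}: service cost 387
Among all 6 size-2 choices, {C, D} is lowest.

Choose C and D; total service cost 180.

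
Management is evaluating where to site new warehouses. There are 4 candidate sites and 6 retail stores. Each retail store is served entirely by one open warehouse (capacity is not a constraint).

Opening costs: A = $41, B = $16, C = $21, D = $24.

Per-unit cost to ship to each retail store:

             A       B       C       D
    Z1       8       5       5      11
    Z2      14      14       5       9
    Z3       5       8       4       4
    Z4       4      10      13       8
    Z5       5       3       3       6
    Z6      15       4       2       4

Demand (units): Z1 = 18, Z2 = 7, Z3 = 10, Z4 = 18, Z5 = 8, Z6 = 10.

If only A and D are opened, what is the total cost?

Each retail store is assigned to its cheapest site among the open ones.
{A, D}: Z1→A 8·18=144, Z2→D 9·7=63, Z3→D 4·10=40, Z4→A 4·18=72, Z5→A 5·8=40, Z6→D 4·10=40. Service 399; fixed 65; total 464.

Total cost: 464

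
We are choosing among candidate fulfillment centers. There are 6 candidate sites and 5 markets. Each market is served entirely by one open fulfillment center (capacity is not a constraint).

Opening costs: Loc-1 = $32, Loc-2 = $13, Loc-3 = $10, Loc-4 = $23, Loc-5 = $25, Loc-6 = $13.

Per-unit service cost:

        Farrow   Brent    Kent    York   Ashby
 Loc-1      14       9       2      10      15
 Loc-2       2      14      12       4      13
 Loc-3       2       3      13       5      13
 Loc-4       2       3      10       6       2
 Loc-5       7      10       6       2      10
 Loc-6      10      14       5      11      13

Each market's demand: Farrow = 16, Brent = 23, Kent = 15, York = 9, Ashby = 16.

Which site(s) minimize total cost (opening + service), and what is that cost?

For any fixed open set, each market goes to its cheapest open site; total = fixed + service.
{Loc-1, Loc-4, Loc-5}: Farrow→Loc-4 2·16=32, Brent→Loc-4 3·23=69, Kent→Loc-1 2·15=30, York→Loc-5 2·9=18, Ashby→Loc-4 2·16=32. Service 181; fixed 80; total 261.
{Loc-1, Loc-2, Loc-4}: service 199 + fixed 68 = 267
{Loc-1, Loc-3, Loc-4, Loc-5}: Farrow→Loc-3 2·16=32, Brent→Loc-3 3·23=69, Kent→Loc-1 2·15=30, York→Loc-5 2·9=18, Ashby→Loc-4 2·16=32. Service 181; fixed 90; total 271.
{Loc-1, Loc-2, Loc-3, Loc-4, Loc-5, Loc-6}: Farrow→Loc-2 2·16=32, Brent→Loc-3 3·23=69, Kent→Loc-1 2·15=30, York→Loc-5 2·9=18, Ashby→Loc-4 2·16=32. Service 181; fixed 116; total 297.
No other subset beats 261.

Open Loc-1, Loc-4 and Loc-5; minimum total cost 261.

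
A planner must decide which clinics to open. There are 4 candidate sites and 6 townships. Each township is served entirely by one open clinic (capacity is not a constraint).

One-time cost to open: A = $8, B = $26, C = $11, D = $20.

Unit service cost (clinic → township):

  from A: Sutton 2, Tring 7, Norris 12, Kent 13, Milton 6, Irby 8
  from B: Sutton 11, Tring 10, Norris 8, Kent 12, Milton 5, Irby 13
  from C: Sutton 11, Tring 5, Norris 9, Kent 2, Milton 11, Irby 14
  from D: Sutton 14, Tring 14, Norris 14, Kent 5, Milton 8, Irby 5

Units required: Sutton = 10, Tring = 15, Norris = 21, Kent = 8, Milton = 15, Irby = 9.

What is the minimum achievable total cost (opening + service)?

For any fixed open set, each township goes to its cheapest open site; total = fixed + service.
{A, B, C, D}: Sutton→A 2·10=20, Tring→C 5·15=75, Norris→B 8·21=168, Kent→C 2·8=16, Milton→B 5·15=75, Irby→D 5·9=45. Service 399; fixed 65; total 464.
{A, B, C}: Sutton→A 2·10=20, Tring→C 5·15=75, Norris→B 8·21=168, Kent→C 2·8=16, Milton→B 5·15=75, Irby→A 8·9=72. Service 426; fixed 45; total 471.
{A, C, D}: service 435 + fixed 39 = 474
{A}: Sutton→A 2·10=20, Tring→A 7·15=105, Norris→A 12·21=252, Kent→A 13·8=104, Milton→A 6·15=90, Irby→A 8·9=72. Service 643; fixed 8; total 651.
No other subset beats 464.

Minimum total cost: 464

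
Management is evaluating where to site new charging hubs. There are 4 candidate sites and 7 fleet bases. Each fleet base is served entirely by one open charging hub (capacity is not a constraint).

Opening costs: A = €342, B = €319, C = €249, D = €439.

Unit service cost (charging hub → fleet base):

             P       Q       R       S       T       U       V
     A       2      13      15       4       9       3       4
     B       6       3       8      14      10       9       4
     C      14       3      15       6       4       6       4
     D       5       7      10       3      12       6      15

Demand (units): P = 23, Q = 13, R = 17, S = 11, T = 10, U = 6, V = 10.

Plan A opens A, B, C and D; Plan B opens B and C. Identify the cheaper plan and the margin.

Plan A: {A, B, C, D}: P→A 2·23=46, Q→B 3·13=39, R→B 8·17=136, S→D 3·11=33, T→C 4·10=40, U→A 3·6=18, V→A 4·10=40. Service 352; fixed 1349; total 1701.
Plan B: {B, C}: P→B 6·23=138, Q→B 3·13=39, R→B 8·17=136, S→C 6·11=66, T→C 4·10=40, U→C 6·6=36, V→B 4·10=40. Service 495; fixed 568; total 1063.
Difference: |1701 − 1063| = 638.

Plan B is cheaper by 638.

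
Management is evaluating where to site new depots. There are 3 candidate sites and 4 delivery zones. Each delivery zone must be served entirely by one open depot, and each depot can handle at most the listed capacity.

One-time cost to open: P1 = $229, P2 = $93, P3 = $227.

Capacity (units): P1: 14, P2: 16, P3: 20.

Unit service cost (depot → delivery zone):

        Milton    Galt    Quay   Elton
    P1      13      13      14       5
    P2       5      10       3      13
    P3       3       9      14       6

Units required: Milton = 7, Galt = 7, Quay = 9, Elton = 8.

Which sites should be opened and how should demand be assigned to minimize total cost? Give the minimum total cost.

Minimum total cost: 486

Open {P2, P3}: Milton→P3 3·7=21, Galt→P2 10·7=70, Quay→P2 3·9=27, Elton→P3 6·8=48.
Loads: P2 carries 16/16, P3 carries 15/20. Service 166; fixed 320; total 486.
Next best feasible plan costs 493.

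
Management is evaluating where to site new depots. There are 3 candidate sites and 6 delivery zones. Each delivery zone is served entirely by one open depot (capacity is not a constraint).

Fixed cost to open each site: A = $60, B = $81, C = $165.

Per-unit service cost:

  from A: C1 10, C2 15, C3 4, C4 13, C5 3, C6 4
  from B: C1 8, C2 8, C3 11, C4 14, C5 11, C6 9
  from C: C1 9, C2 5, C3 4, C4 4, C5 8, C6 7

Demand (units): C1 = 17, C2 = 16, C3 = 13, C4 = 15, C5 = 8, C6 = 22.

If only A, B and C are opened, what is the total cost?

Each delivery zone is assigned to its cheapest site among the open ones.
{A, B, C}: C1→B 8·17=136, C2→C 5·16=80, C3→A 4·13=52, C4→C 4·15=60, C5→A 3·8=24, C6→A 4·22=88. Service 440; fixed 306; total 746.

Total cost: 746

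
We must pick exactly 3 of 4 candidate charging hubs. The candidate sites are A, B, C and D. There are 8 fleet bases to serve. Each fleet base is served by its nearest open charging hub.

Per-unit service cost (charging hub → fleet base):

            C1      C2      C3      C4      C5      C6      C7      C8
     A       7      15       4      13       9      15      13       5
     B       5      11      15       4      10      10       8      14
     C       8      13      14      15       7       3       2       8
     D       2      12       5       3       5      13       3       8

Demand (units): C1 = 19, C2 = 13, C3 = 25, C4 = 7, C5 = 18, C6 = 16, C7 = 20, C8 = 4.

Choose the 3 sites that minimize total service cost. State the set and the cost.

Choose A, C and D; total service cost 513.

With exactly 3 open, each fleet base uses its cheapest among the chosen.
{A, C, D}: C1→D 2·19=38, C2→D 12·13=156, C3→A 4·25=100, C4→D 3·7=21, C5→D 5·18=90, C6→C 3·16=48, C7→C 2·20=40, C8→A 5·4=20. Service cost 513.
{B, C, D}: service cost 537
{A, B, C}: service cost 600
Among all 4 size-3 choices, {A, C, D} is lowest.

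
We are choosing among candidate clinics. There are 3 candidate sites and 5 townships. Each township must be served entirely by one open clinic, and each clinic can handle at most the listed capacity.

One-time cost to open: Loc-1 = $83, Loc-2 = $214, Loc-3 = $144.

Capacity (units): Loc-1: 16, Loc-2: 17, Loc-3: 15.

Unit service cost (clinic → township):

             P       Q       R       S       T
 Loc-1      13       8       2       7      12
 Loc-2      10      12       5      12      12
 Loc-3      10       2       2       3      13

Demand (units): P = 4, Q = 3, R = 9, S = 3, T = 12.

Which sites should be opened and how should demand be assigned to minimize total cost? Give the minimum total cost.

Open {Loc-1, Loc-3}: P→Loc-1 13·4=52, Q→Loc-3 2·3=6, R→Loc-3 2·9=18, S→Loc-3 3·3=9, T→Loc-1 12·12=144.
Loads: Loc-1 carries 16/16, Loc-3 carries 15/15. Service 229; fixed 227; total 456.
Next best feasible plan costs 480.

Minimum total cost: 456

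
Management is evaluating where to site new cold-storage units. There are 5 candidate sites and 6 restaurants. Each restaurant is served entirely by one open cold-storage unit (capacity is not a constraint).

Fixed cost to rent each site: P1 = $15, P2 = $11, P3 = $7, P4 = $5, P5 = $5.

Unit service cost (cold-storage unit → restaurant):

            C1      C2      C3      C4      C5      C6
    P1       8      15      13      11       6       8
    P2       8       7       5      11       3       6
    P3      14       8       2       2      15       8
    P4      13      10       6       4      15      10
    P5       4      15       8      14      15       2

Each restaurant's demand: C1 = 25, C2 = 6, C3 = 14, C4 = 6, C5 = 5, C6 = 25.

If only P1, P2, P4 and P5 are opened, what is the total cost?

Total cost: 337

Each restaurant is assigned to its cheapest site among the open ones.
{P1, P2, P4, P5}: C1→P5 4·25=100, C2→P2 7·6=42, C3→P2 5·14=70, C4→P4 4·6=24, C5→P2 3·5=15, C6→P5 2·25=50. Service 301; fixed 36; total 337.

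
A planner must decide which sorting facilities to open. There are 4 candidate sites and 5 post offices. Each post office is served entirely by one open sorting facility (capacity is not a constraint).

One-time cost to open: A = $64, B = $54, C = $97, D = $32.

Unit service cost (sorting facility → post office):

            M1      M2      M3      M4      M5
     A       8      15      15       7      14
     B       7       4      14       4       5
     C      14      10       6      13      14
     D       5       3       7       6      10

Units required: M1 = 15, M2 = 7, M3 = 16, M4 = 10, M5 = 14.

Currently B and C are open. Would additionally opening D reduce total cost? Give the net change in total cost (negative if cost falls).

Yes — net change −5 (cost falls by 5).

Current service cost with {B, C}: 339.
Adding D: each post office re-picks its cheapest; new service cost 302, saving 37.
Extra fixed cost: 32. Net change = 32 − 37 = -5.
(Totals: 490 → 485.)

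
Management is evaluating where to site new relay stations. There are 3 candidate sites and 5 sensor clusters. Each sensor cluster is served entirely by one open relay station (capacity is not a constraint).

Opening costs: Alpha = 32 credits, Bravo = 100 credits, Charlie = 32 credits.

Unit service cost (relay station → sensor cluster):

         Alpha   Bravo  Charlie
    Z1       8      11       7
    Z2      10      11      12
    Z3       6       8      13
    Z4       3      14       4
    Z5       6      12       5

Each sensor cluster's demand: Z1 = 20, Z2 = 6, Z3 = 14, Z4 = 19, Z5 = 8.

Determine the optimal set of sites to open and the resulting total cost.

Open Alpha only; minimum total cost 441.

For any fixed open set, each sensor cluster goes to its cheapest open site; total = fixed + service.
{Alpha}: Z1→Alpha 8·20=160, Z2→Alpha 10·6=60, Z3→Alpha 6·14=84, Z4→Alpha 3·19=57, Z5→Alpha 6·8=48. Service 409; fixed 32; total 441.
{Alpha, Charlie}: Z1→Charlie 7·20=140, Z2→Alpha 10·6=60, Z3→Alpha 6·14=84, Z4→Alpha 3·19=57, Z5→Charlie 5·8=40. Service 381; fixed 64; total 445.
{Alpha, Bravo}: Z1→Alpha 8·20=160, Z2→Alpha 10·6=60, Z3→Alpha 6·14=84, Z4→Alpha 3·19=57, Z5→Alpha 6·8=48. Service 409; fixed 132; total 541.
{Alpha, Bravo, Charlie}: Z1→Charlie 7·20=140, Z2→Alpha 10·6=60, Z3→Alpha 6·14=84, Z4→Alpha 3·19=57, Z5→Charlie 5·8=40. Service 381; fixed 164; total 545.
(All 7 nonempty subsets were checked; Alpha only is lowest.)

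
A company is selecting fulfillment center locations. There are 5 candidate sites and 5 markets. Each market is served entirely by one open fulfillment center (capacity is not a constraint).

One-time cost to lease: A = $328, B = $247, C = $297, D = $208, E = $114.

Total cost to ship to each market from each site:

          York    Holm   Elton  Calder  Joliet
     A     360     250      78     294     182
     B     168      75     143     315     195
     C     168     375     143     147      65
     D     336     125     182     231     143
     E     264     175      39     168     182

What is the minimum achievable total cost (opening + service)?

Minimum total cost: 942

For any fixed open set, each market goes to its cheapest open site; total = fixed + service.
{E}: York→E 264, Holm→E 175, Elton→E 39, Calder→E 168, Joliet→E 182. Service 828; fixed 114; total 942.
{B, E}: York→B 168, Holm→B 75, Elton→E 39, Calder→E 168, Joliet→E 182. Service 632; fixed 361; total 993.
{C, E}: service 594 + fixed 411 = 1005
{A, B, C, D, E}: York→B 168, Holm→B 75, Elton→E 39, Calder→C 147, Joliet→C 65. Service 494; fixed 1194; total 1688.
No other subset beats 942.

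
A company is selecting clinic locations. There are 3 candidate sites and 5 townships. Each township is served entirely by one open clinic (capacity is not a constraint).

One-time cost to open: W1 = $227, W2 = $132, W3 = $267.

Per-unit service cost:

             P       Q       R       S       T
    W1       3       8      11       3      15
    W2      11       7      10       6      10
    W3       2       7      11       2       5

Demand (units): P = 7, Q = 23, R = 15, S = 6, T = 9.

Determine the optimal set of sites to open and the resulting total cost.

For any fixed open set, each township goes to its cheapest open site; total = fixed + service.
{W2}: P→W2 11·7=77, Q→W2 7·23=161, R→W2 10·15=150, S→W2 6·6=36, T→W2 10·9=90. Service 514; fixed 132; total 646.
{W3}: P→W3 2·7=14, Q→W3 7·23=161, R→W3 11·15=165, S→W3 2·6=12, T→W3 5·9=45. Service 397; fixed 267; total 664.
{W1}: service 523 + fixed 227 = 750
{W1, W2, W3}: service 382 + fixed 626 = 1008
No other subset beats 646.

Open W2 only; minimum total cost 646.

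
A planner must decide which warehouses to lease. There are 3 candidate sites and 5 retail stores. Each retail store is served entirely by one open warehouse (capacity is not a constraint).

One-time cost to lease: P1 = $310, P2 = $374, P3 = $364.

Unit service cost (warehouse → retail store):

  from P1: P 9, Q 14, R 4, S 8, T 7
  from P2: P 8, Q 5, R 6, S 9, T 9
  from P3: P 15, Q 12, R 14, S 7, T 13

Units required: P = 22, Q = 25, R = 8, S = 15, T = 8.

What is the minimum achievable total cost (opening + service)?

Minimum total cost: 930

For any fixed open set, each retail store goes to its cheapest open site; total = fixed + service.
{P2}: P→P2 8·22=176, Q→P2 5·25=125, R→P2 6·8=48, S→P2 9·15=135, T→P2 9·8=72. Service 556; fixed 374; total 930.
{P1}: P→P1 9·22=198, Q→P1 14·25=350, R→P1 4·8=32, S→P1 8·15=120, T→P1 7·8=56. Service 756; fixed 310; total 1066.
{P1, P2}: service 509 + fixed 684 = 1193
{P1, P2, P3}: P→P2 8·22=176, Q→P2 5·25=125, R→P1 4·8=32, S→P3 7·15=105, T→P1 7·8=56. Service 494; fixed 1048; total 1542.
No other subset beats 930.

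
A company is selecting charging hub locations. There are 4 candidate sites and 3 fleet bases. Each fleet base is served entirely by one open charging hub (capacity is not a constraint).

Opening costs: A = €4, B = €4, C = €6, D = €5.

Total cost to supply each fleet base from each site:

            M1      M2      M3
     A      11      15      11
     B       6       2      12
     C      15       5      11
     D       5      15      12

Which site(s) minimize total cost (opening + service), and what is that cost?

For any fixed open set, each fleet base goes to its cheapest open site; total = fixed + service.
{B}: M1→B 6, M2→B 2, M3→B 12. Service 20; fixed 4; total 24.
{A, B}: M1→B 6, M2→B 2, M3→A 11. Service 19; fixed 8; total 27.
{B, D}: service 19 + fixed 9 = 28
{A, B, C, D}: service 18 + fixed 19 = 37
No other subset beats 24.

Open B only; minimum total cost 24.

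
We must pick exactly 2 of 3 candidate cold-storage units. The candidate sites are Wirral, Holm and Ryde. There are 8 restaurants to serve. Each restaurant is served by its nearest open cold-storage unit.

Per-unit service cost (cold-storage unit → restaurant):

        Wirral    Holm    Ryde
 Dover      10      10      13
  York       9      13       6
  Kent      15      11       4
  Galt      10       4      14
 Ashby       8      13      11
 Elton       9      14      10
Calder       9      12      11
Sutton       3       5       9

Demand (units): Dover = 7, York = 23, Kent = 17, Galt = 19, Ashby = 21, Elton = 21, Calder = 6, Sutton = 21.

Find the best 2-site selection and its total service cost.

With exactly 2 open, each restaurant uses its cheapest among the chosen.
{Wirral, Ryde}: Dover→Wirral 10·7=70, York→Ryde 6·23=138, Kent→Ryde 4·17=68, Galt→Wirral 10·19=190, Ashby→Wirral 8·21=168, Elton→Wirral 9·21=189, Calder→Wirral 9·6=54, Sutton→Wirral 3·21=63. Service cost 940.
{Holm, Ryde}: service cost 964
{Wirral, Holm}: service cost 1014
Among all 3 size-2 choices, {Wirral, Ryde} is lowest.

Choose Wirral and Ryde; total service cost 940.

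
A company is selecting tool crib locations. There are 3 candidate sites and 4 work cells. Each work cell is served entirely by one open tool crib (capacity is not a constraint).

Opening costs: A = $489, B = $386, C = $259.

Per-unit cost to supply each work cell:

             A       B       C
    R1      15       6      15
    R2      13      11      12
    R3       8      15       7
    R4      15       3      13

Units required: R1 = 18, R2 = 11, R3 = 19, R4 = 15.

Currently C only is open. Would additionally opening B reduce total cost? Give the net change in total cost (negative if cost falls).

Current service cost with {C}: 730.
Adding B: each work cell re-picks its cheapest; new service cost 407, saving 323.
Extra fixed cost: 386. Net change = 386 − 323 = 63.
(Totals: 989 → 1052.)

No — net change +63 (cost rises by 63).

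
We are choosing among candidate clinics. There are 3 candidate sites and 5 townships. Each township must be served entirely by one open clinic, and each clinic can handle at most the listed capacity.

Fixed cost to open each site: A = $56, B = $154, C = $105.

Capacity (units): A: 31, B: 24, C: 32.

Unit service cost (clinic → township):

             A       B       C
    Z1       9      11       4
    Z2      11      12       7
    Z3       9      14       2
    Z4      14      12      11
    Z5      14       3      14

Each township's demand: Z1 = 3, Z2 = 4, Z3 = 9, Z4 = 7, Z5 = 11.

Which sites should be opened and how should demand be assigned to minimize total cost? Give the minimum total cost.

Open {B, C}: Z1→C 4·3=12, Z2→C 7·4=28, Z3→C 2·9=18, Z4→C 11·7=77, Z5→B 3·11=33.
Loads: B carries 11/24, C carries 23/32. Service 168; fixed 259; total 427.
Next best feasible plan costs 434.

Minimum total cost: 427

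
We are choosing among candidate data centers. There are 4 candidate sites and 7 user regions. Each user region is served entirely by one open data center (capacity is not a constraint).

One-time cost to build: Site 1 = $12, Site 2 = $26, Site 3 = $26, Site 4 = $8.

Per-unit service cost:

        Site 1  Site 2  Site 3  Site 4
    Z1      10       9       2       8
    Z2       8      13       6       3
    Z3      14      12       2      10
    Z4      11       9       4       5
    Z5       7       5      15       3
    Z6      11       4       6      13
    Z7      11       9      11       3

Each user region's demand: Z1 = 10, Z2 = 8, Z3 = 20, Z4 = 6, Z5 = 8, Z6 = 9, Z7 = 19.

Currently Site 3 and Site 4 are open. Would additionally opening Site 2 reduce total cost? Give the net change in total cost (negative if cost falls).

Current service cost with {Site 3, Site 4}: 243.
Adding Site 2: each user region re-picks its cheapest; new service cost 225, saving 18.
Extra fixed cost: 26. Net change = 26 − 18 = 8.
(Totals: 277 → 285.)

No — net change +8 (cost rises by 8).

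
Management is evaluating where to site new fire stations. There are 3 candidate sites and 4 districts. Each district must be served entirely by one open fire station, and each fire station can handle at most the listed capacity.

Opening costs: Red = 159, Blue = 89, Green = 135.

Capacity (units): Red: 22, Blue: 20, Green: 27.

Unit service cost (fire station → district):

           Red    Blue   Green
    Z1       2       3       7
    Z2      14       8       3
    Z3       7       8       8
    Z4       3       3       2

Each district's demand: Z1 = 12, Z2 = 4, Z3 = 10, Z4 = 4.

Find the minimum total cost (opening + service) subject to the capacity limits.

Minimum total cost: 360

Open {Blue, Green}: Z1→Blue 3·12=36, Z2→Green 3·4=12, Z3→Green 8·10=80, Z4→Green 2·4=8.
Loads: Blue carries 12/20, Green carries 18/27. Service 136; fixed 224; total 360.
Next best feasible plan costs 364.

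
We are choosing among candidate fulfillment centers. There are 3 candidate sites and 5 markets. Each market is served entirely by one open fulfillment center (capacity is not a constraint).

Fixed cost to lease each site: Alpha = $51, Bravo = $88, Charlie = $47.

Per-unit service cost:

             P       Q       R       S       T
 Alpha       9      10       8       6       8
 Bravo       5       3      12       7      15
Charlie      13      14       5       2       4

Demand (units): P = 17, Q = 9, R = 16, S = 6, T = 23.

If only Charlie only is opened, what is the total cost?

Total cost: 578

Each market is assigned to its cheapest site among the open ones.
{Charlie}: P→Charlie 13·17=221, Q→Charlie 14·9=126, R→Charlie 5·16=80, S→Charlie 2·6=12, T→Charlie 4·23=92. Service 531; fixed 47; total 578.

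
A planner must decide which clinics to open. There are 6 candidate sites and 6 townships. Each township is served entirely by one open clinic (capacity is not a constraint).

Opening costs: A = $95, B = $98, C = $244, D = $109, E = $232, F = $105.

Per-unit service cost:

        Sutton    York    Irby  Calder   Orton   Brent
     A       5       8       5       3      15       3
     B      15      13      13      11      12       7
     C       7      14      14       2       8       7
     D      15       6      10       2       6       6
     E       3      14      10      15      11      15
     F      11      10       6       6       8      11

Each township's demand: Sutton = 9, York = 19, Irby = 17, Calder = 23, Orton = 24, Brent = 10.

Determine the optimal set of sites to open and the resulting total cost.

Open A and D; minimum total cost 668.

For any fixed open set, each township goes to its cheapest open site; total = fixed + service.
{A, D}: Sutton→A 5·9=45, York→D 6·19=114, Irby→A 5·17=85, Calder→D 2·23=46, Orton→D 6·24=144, Brent→A 3·10=30. Service 464; fixed 204; total 668.
{A, B, D}: service 464 + fixed 302 = 766
{A, D, F}: service 464 + fixed 309 = 773
{A, B, C, D, E, F}: service 446 + fixed 883 = 1329
No other subset beats 668.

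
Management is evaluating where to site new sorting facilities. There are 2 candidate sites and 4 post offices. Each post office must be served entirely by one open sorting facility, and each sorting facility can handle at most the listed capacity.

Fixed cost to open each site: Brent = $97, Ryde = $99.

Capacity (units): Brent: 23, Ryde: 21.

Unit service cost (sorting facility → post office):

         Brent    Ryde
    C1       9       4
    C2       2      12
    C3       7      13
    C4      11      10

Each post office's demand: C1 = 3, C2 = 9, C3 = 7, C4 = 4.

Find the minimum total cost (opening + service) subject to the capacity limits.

Open {Brent}: C1→Brent 9·3=27, C2→Brent 2·9=18, C3→Brent 7·7=49, C4→Brent 11·4=44.
Loads: Brent carries 23/23. Service 138; fixed 97; total 235.
Next best feasible plan costs 315.

Minimum total cost: 235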